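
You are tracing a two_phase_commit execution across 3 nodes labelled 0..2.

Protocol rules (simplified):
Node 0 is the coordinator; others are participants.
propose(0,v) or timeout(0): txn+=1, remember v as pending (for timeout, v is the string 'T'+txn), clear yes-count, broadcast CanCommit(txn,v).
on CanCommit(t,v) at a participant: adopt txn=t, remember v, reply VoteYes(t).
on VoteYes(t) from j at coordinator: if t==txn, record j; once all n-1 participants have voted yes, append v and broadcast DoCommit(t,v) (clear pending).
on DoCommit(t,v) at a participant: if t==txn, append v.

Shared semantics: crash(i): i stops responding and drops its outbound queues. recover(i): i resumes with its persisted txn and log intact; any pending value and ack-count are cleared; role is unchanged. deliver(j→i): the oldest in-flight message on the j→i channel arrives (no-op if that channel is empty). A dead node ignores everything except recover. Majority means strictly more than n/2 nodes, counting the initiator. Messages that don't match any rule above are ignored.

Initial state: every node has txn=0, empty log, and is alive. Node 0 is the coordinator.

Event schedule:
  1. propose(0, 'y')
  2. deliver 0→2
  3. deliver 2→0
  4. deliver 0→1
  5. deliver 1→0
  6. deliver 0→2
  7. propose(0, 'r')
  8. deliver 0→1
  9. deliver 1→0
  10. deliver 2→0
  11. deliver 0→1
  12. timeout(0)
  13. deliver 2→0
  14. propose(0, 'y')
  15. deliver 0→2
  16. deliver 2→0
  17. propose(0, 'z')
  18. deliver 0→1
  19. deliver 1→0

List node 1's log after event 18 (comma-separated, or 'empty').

y

after 1 — propose(0,'y'): n0:coor/t1/[-]
after 2 — deliver 0→2: n2:part/t1/[-]
after 3 — deliver 2→0: ·
after 4 — deliver 0→1: n1:part/t1/[-]
after 5 — deliver 1→0: n0:coor/t1/[y]
after 6 — deliver 0→2: n2:part/t1/[y]
after 7 — propose(0,'r'): n0:coor/t2/[y]
after 8 — deliver 0→1: n1:part/t1/[y]
after 9 — deliver 1→0: ·
after 10 — deliver 2→0: ·
after 11 — deliver 0→1: n1:part/t2/[y]
after 12 — timeout(0): n0:coor/t3/[y]
after 13 — deliver 2→0: ·
after 14 — propose(0,'y'): n0:coor/t4/[y]
after 15 — deliver 0→2: n2:part/t2/[y]
after 16 — deliver 2→0: ·
after 17 — propose(0,'z'): n0:coor/t5/[y]
after 18 — deliver 0→1: n1:part/t3/[y]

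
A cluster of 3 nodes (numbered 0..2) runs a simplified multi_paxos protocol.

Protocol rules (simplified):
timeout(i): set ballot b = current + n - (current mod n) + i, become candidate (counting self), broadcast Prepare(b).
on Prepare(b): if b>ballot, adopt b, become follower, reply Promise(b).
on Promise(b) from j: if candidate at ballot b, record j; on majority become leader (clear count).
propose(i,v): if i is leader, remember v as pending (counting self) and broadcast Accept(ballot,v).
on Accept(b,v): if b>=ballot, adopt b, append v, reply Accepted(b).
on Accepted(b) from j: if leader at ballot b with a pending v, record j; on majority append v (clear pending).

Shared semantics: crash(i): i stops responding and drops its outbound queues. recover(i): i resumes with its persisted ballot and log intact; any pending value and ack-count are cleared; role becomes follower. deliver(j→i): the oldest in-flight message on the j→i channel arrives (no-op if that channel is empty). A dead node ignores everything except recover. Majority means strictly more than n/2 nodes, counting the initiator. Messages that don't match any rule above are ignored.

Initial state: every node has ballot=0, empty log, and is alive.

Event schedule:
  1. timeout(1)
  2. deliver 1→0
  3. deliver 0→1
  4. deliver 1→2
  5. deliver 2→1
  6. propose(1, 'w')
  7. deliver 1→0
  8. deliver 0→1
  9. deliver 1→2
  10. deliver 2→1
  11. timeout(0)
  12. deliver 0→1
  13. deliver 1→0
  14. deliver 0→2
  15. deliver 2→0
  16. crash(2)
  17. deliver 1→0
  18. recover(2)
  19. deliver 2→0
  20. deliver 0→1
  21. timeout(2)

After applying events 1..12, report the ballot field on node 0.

1. timeout(1):  <1:cand b4 ->
2. deliver 1→0:  <0:foll b4 ->
3. deliver 0→1:  <1:lead b4 ->
4. deliver 1→2:  <2:foll b4 ->
5. deliver 2→1:  nop
6. propose(1,'w'):  nop
7. deliver 1→0:  <0:foll b4 w>
8. deliver 0→1:  <1:lead b4 w>
9. deliver 1→2:  <2:foll b4 w>
10. deliver 2→1:  nop
11. timeout(0):  <0:cand b6 w>
12. deliver 0→1:  <1:foll b6 w>

6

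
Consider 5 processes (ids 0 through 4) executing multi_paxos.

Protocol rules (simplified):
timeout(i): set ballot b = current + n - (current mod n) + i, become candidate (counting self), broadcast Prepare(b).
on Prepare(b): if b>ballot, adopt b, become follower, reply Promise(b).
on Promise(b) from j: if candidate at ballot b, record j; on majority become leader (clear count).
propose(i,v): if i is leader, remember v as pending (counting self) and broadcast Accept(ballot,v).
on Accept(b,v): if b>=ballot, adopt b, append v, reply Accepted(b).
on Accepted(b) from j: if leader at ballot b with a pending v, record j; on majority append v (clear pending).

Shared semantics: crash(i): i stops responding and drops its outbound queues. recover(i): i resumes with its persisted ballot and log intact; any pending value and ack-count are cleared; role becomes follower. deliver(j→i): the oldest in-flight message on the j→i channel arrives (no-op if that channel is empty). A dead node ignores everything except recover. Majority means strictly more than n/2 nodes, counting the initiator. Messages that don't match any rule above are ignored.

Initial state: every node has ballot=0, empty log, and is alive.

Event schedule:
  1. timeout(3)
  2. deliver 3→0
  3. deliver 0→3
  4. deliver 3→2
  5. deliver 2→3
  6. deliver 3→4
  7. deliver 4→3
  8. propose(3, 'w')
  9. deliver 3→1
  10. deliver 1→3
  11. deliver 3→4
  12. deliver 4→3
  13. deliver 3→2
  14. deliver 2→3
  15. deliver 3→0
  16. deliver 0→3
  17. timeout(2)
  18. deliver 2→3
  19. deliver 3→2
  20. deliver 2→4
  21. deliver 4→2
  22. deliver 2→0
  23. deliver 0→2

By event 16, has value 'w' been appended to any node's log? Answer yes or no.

yes

1. timeout(3):  <3:cand b8 ->
2. deliver 3→0:  <0:foll b8 ->
3. deliver 0→3:  nop
4. deliver 3→2:  <2:foll b8 ->
5. deliver 2→3:  <3:lead b8 ->
6. deliver 3→4:  <4:foll b8 ->
7. deliver 4→3:  nop
8. propose(3,'w'):  nop
9. deliver 3→1:  <1:foll b8 ->
10. deliver 1→3:  nop
11. deliver 3→4:  <4:foll b8 w>
12. deliver 4→3:  nop
13. deliver 3→2:  <2:foll b8 w>
14. deliver 2→3:  <3:lead b8 w>
15. deliver 3→0:  <0:foll b8 w>
16. deliver 0→3:  nop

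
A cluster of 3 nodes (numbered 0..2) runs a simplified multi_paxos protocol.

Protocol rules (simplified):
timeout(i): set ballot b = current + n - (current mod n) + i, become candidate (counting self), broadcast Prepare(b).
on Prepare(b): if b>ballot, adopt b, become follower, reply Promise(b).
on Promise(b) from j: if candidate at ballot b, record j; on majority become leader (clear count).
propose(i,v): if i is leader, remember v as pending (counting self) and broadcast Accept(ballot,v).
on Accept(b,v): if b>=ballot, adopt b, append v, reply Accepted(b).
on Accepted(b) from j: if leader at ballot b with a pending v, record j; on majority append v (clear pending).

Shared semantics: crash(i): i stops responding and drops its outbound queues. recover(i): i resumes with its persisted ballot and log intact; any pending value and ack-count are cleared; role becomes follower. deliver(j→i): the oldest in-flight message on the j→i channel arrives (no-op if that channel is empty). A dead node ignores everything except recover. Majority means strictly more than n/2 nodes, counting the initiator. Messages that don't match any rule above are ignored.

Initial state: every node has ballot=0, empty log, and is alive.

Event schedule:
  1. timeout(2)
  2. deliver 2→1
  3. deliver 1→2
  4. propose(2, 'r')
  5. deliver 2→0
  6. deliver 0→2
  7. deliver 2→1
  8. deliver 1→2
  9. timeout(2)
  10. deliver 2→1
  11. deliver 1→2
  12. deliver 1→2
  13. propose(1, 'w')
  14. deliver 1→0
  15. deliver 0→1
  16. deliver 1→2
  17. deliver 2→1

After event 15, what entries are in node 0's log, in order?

empty

step 1 timeout(2): 2={cand,b=5,log=-}
step 2 deliver 2→1: 1={foll,b=5,log=-}
step 3 deliver 1→2: 2={lead,b=5,log=-}
step 4 propose(2,'r'): —
step 5 deliver 2→0: 0={foll,b=5,log=-}
step 6 deliver 0→2: —
step 7 deliver 2→1: 1={foll,b=5,log=r}
step 8 deliver 1→2: 2={lead,b=5,log=r}
step 9 timeout(2): 2={cand,b=8,log=r}
step 10 deliver 2→1: 1={foll,b=8,log=r}
step 11 deliver 1→2: 2={lead,b=8,log=r}
step 12 deliver 1→2: —
step 13 propose(1,'w'): —
step 14 deliver 1→0: —
step 15 deliver 0→1: —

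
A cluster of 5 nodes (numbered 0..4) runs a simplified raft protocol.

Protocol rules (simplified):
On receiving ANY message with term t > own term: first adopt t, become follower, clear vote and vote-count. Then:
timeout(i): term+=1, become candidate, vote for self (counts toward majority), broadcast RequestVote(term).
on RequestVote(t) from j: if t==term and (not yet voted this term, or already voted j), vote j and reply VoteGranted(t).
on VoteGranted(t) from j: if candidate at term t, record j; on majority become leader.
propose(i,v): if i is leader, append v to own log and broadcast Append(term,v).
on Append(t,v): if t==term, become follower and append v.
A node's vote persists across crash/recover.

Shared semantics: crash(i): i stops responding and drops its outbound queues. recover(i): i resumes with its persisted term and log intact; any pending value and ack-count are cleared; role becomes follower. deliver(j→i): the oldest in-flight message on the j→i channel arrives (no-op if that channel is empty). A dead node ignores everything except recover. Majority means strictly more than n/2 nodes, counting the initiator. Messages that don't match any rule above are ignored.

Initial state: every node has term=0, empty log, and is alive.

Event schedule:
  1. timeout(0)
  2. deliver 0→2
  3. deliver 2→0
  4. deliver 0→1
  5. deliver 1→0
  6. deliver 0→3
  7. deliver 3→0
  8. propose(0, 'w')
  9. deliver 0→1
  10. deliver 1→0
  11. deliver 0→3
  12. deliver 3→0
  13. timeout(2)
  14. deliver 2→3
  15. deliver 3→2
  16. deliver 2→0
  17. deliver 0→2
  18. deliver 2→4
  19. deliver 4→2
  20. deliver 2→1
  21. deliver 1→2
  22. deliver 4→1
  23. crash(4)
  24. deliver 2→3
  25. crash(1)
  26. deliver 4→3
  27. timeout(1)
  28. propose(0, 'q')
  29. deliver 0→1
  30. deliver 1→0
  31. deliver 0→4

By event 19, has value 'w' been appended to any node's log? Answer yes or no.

yes

e1 timeout(0): 0[cand,t=1,-]
e2 deliver 0→2: 2[foll,t=1,-]
e3 deliver 2→0: ·
e4 deliver 0→1: 1[foll,t=1,-]
e5 deliver 1→0: 0[lead,t=1,-]
e6 deliver 0→3: 3[foll,t=1,-]
e7 deliver 3→0: ·
e8 propose(0,'w'): 0[lead,t=1,w]
e9 deliver 0→1: 1[foll,t=1,w]
e10 deliver 1→0: ·
e11 deliver 0→3: 3[foll,t=1,w]
e12 deliver 3→0: ·
e13 timeout(2): 2[cand,t=2,-]
e14 deliver 2→3: 3[foll,t=2,w]
e15 deliver 3→2: ·
e16 deliver 2→0: 0[foll,t=2,w]
e17 deliver 0→2: ·
e18 deliver 2→4: 4[foll,t=2,-]
e19 deliver 4→2: 2[lead,t=2,-]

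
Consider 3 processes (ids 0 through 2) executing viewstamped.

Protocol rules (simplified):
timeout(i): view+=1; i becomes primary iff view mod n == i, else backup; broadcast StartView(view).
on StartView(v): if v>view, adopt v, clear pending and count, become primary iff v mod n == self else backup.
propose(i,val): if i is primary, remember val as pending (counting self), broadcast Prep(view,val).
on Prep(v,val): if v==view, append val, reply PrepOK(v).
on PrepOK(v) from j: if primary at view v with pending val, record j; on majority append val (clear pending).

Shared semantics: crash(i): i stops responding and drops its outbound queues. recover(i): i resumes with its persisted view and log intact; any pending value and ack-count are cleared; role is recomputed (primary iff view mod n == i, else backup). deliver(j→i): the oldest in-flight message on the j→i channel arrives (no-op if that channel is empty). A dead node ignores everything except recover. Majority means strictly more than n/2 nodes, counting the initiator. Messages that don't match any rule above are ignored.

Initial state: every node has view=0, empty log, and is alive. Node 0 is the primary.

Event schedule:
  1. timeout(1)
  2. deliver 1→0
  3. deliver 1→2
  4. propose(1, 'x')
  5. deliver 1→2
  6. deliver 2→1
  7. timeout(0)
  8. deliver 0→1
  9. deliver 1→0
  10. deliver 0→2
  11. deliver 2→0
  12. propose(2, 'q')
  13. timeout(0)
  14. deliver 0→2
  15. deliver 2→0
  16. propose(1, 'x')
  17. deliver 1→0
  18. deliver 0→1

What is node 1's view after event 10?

2

1. timeout(1):  <1:prim v1 ->
2. deliver 1→0:  <0:back v1 ->
3. deliver 1→2:  <2:back v1 ->
4. propose(1,'x'):  nop
5. deliver 1→2:  <2:back v1 x>
6. deliver 2→1:  <1:prim v1 x>
7. timeout(0):  <0:back v2 ->
8. deliver 0→1:  <1:back v2 x>
9. deliver 1→0:  nop
10. deliver 0→2:  <2:prim v2 x>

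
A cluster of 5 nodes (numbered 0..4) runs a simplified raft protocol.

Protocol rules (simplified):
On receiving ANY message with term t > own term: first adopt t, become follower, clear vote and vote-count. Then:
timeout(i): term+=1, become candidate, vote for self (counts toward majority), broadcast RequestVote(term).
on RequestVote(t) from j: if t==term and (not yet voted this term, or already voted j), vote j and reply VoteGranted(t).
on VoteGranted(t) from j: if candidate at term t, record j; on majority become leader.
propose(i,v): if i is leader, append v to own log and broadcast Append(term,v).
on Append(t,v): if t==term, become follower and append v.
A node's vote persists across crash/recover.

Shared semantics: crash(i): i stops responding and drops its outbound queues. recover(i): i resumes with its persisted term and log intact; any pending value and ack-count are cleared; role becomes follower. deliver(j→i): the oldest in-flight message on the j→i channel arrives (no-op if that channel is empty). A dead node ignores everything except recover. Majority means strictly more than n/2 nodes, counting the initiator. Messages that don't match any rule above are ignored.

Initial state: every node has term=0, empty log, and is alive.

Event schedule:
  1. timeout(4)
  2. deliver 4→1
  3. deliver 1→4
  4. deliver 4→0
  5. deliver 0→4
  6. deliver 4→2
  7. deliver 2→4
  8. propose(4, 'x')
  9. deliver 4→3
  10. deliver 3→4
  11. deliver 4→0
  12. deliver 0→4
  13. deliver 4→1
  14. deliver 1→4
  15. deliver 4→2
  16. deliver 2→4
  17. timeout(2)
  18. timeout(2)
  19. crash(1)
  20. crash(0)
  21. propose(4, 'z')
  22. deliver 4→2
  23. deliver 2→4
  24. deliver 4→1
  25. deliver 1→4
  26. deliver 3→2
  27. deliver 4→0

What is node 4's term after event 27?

after 1 — timeout(4): n4:cand/t1/[-]
after 2 — deliver 4→1: n1:foll/t1/[-]
after 3 — deliver 1→4: ·
after 4 — deliver 4→0: n0:foll/t1/[-]
after 5 — deliver 0→4: n4:lead/t1/[-]
after 6 — deliver 4→2: n2:foll/t1/[-]
after 7 — deliver 2→4: ·
after 8 — propose(4,'x'): n4:lead/t1/[x]
after 9 — deliver 4→3: n3:foll/t1/[-]
after 10 — deliver 3→4: ·
after 11 — deliver 4→0: n0:foll/t1/[x]
after 12 — deliver 0→4: ·
after 13 — deliver 4→1: n1:foll/t1/[x]
after 14 — deliver 1→4: ·
after 15 — deliver 4→2: n2:foll/t1/[x]
after 16 — deliver 2→4: ·
after 17 — timeout(2): n2:cand/t2/[x]
after 18 — timeout(2): n2:cand/t3/[x]
after 19 — crash(1): n1:✗foll/t1/[x]
after 20 — crash(0): n0:✗foll/t1/[x]
after 21 — propose(4,'z'): n4:lead/t1/[x,z]
after 22 — deliver 4→2: ·
after 23 — deliver 2→4: n4:foll/t2/[x,z]
after 24 — deliver 4→1: ·
after 25 — deliver 1→4: ·
after 26 — deliver 3→2: ·
after 27 — deliver 4→0: ·

2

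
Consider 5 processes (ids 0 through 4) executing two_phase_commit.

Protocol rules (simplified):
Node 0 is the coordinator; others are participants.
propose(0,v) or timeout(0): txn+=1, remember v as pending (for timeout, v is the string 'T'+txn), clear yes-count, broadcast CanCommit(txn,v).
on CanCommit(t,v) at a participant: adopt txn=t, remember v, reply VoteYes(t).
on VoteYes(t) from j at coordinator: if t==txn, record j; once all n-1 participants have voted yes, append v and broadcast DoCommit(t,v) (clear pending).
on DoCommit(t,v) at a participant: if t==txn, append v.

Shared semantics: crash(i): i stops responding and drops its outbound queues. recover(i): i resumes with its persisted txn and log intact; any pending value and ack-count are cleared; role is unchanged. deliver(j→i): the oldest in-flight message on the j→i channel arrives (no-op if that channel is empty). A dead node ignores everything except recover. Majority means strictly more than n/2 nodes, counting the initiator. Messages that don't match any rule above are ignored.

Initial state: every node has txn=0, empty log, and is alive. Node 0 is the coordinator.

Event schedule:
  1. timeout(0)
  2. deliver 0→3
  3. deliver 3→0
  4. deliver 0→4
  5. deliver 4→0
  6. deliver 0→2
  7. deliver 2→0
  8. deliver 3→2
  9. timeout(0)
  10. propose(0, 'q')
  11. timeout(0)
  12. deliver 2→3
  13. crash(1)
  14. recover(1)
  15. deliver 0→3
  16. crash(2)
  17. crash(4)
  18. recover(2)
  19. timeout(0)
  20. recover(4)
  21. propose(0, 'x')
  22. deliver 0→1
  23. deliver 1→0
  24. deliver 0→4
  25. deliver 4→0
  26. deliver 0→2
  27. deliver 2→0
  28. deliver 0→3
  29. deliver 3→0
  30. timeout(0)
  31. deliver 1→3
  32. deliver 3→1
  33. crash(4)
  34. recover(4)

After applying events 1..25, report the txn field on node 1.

after 1 — timeout(0): n0:coor/t1/[-]
after 2 — deliver 0→3: n3:part/t1/[-]
after 3 — deliver 3→0: ·
after 4 — deliver 0→4: n4:part/t1/[-]
after 5 — deliver 4→0: ·
after 6 — deliver 0→2: n2:part/t1/[-]
after 7 — deliver 2→0: ·
after 8 — deliver 3→2: ·
after 9 — timeout(0): n0:coor/t2/[-]
after 10 — propose(0,'q'): n0:coor/t3/[-]
after 11 — timeout(0): n0:coor/t4/[-]
after 12 — deliver 2→3: ·
after 13 — crash(1): n1:✗part/t0/[-]
after 14 — recover(1): n1:part/t0/[-]
after 15 — deliver 0→3: n3:part/t2/[-]
after 16 — crash(2): n2:✗part/t1/[-]
after 17 — crash(4): n4:✗part/t1/[-]
after 18 — recover(2): n2:part/t1/[-]
after 19 — timeout(0): n0:coor/t5/[-]
after 20 — recover(4): n4:part/t1/[-]
after 21 — propose(0,'x'): n0:coor/t6/[-]
after 22 — deliver 0→1: n1:part/t1/[-]
after 23 — deliver 1→0: ·
after 24 — deliver 0→4: n4:part/t2/[-]
after 25 — deliver 4→0: ·

1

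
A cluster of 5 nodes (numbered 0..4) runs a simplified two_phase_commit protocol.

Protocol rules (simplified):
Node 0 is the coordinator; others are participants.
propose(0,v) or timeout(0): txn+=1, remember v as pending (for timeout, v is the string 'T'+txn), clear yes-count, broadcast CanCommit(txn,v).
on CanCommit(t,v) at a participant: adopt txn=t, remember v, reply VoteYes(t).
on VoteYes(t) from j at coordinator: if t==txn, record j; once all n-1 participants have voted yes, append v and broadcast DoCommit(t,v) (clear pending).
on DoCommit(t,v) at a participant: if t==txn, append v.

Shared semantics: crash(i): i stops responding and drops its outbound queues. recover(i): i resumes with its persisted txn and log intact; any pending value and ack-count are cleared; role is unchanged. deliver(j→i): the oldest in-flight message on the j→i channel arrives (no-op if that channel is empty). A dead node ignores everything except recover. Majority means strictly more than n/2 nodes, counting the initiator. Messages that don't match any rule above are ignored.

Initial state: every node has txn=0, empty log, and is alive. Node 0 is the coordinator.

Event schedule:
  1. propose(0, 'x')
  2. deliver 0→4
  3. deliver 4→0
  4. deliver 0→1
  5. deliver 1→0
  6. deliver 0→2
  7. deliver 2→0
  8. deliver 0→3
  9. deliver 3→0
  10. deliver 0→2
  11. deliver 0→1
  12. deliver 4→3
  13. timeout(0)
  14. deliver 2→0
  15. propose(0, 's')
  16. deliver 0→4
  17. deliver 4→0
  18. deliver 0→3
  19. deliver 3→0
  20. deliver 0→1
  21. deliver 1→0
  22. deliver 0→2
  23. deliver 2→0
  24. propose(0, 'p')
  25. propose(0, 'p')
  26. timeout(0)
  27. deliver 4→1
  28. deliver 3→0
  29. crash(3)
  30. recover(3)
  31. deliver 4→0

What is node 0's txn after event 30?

after 1 — propose(0,'x'): n0:coor/t1/[-]
after 2 — deliver 0→4: n4:part/t1/[-]
after 3 — deliver 4→0: ·
after 4 — deliver 0→1: n1:part/t1/[-]
after 5 — deliver 1→0: ·
after 6 — deliver 0→2: n2:part/t1/[-]
after 7 — deliver 2→0: ·
after 8 — deliver 0→3: n3:part/t1/[-]
after 9 — deliver 3→0: n0:coor/t1/[x]
after 10 — deliver 0→2: n2:part/t1/[x]
after 11 — deliver 0→1: n1:part/t1/[x]
after 12 — deliver 4→3: ·
after 13 — timeout(0): n0:coor/t2/[x]
after 14 — deliver 2→0: ·
after 15 — propose(0,'s'): n0:coor/t3/[x]
after 16 — deliver 0→4: n4:part/t1/[x]
after 17 — deliver 4→0: ·
after 18 — deliver 0→3: n3:part/t1/[x]
after 19 — deliver 3→0: ·
after 20 — deliver 0→1: n1:part/t2/[x]
after 21 — deliver 1→0: ·
after 22 — deliver 0→2: n2:part/t2/[x]
after 23 — deliver 2→0: ·
after 24 — propose(0,'p'): n0:coor/t4/[x]
after 25 — propose(0,'p'): n0:coor/t5/[x]
after 26 — timeout(0): n0:coor/t6/[x]
after 27 — deliver 4→1: ·
after 28 — deliver 3→0: ·
after 29 — crash(3): n3:✗part/t1/[x]
after 30 — recover(3): n3:part/t1/[x]

6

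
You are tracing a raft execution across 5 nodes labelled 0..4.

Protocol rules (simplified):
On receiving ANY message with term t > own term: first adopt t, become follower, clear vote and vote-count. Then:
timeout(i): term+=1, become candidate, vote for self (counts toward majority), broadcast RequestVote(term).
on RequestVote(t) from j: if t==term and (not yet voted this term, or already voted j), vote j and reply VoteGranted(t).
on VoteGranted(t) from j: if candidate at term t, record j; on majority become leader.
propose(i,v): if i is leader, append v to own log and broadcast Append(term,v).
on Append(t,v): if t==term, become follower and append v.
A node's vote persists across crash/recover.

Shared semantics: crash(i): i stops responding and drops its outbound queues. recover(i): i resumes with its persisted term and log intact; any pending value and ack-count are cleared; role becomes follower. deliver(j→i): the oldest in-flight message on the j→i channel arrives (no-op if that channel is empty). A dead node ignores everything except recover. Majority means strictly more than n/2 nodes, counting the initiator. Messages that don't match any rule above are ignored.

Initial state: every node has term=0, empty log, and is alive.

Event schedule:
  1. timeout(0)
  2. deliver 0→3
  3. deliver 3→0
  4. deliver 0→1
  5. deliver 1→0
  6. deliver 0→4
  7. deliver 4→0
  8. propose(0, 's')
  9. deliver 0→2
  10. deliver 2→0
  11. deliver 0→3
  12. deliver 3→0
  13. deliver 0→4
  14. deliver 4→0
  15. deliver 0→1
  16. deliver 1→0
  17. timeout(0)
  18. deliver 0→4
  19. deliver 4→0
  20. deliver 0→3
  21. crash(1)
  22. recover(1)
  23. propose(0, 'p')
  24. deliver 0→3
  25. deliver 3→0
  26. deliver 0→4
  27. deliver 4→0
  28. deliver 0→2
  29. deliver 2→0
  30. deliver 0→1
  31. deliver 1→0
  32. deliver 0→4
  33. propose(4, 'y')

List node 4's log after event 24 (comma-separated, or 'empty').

s

e1 timeout(0): 0[cand,t=1,-]
e2 deliver 0→3: 3[foll,t=1,-]
e3 deliver 3→0: ·
e4 deliver 0→1: 1[foll,t=1,-]
e5 deliver 1→0: 0[lead,t=1,-]
e6 deliver 0→4: 4[foll,t=1,-]
e7 deliver 4→0: ·
e8 propose(0,'s'): 0[lead,t=1,s]
e9 deliver 0→2: 2[foll,t=1,-]
e10 deliver 2→0: ·
e11 deliver 0→3: 3[foll,t=1,s]
e12 deliver 3→0: ·
e13 deliver 0→4: 4[foll,t=1,s]
e14 deliver 4→0: ·
e15 deliver 0→1: 1[foll,t=1,s]
e16 deliver 1→0: ·
e17 timeout(0): 0[cand,t=2,s]
e18 deliver 0→4: 4[foll,t=2,s]
e19 deliver 4→0: ·
e20 deliver 0→3: 3[foll,t=2,s]
e21 crash(1): 1[✗foll,t=1,s]
e22 recover(1): 1[foll,t=1,s]
e23 propose(0,'p'): ·
e24 deliver 0→3: ·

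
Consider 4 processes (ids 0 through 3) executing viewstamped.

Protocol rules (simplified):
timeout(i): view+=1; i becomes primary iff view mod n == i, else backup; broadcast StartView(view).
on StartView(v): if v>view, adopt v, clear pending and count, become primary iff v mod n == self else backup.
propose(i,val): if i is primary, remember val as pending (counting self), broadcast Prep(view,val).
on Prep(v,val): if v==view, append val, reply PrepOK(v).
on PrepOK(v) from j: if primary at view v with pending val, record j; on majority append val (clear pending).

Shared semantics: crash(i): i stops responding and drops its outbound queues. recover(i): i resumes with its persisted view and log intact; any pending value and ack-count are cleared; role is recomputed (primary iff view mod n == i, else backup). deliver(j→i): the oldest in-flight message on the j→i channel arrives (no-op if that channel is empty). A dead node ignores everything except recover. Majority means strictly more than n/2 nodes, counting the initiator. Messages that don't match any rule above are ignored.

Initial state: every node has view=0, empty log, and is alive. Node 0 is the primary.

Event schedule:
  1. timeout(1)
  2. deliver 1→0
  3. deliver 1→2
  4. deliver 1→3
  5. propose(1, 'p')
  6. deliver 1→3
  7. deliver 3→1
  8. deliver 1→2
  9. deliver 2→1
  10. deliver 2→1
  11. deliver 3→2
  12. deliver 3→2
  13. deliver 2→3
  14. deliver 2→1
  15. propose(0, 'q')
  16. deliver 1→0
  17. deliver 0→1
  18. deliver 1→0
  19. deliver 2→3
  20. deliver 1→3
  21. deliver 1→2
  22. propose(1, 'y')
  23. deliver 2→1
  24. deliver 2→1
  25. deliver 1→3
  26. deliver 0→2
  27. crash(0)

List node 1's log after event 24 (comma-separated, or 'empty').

after 1 — timeout(1): n1:prim/v1/[-]
after 2 — deliver 1→0: n0:back/v1/[-]
after 3 — deliver 1→2: n2:back/v1/[-]
after 4 — deliver 1→3: n3:back/v1/[-]
after 5 — propose(1,'p'): ·
after 6 — deliver 1→3: n3:back/v1/[p]
after 7 — deliver 3→1: ·
after 8 — deliver 1→2: n2:back/v1/[p]
after 9 — deliver 2→1: n1:prim/v1/[p]
after 10 — deliver 2→1: ·
after 11 — deliver 3→2: ·
after 12 — deliver 3→2: ·
after 13 — deliver 2→3: ·
after 14 — deliver 2→1: ·
after 15 — propose(0,'q'): ·
after 16 — deliver 1→0: n0:back/v1/[p]
after 17 — deliver 0→1: ·
after 18 — deliver 1→0: ·
after 19 — deliver 2→3: ·
after 20 — deliver 1→3: ·
after 21 — deliver 1→2: ·
after 22 — propose(1,'y'): ·
after 23 — deliver 2→1: ·
after 24 — deliver 2→1: ·

p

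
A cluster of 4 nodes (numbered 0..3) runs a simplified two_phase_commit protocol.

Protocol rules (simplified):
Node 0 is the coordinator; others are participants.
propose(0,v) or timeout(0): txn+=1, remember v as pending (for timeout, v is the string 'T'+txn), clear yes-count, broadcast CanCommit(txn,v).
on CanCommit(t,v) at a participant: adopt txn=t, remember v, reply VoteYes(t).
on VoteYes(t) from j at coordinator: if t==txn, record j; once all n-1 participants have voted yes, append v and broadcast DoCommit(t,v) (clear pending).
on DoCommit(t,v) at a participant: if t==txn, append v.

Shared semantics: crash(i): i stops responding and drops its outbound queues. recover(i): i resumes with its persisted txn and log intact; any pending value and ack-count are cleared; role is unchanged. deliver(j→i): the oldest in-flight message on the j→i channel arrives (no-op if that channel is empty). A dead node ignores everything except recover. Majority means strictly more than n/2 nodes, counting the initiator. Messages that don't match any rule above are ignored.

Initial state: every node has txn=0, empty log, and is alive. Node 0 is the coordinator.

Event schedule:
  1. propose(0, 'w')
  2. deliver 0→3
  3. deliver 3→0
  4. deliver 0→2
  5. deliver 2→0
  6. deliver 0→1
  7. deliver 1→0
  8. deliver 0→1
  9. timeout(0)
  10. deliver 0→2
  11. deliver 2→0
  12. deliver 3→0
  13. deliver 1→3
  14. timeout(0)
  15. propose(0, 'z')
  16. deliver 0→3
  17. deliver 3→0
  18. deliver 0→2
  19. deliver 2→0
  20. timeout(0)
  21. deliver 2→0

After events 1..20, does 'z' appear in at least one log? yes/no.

no

e1 propose(0,'w'): 0[coor,t=1,-]
e2 deliver 0→3: 3[part,t=1,-]
e3 deliver 3→0: ·
e4 deliver 0→2: 2[part,t=1,-]
e5 deliver 2→0: ·
e6 deliver 0→1: 1[part,t=1,-]
e7 deliver 1→0: 0[coor,t=1,w]
e8 deliver 0→1: 1[part,t=1,w]
e9 timeout(0): 0[coor,t=2,w]
e10 deliver 0→2: 2[part,t=1,w]
e11 deliver 2→0: ·
e12 deliver 3→0: ·
e13 deliver 1→3: ·
e14 timeout(0): 0[coor,t=3,w]
e15 propose(0,'z'): 0[coor,t=4,w]
e16 deliver 0→3: 3[part,t=1,w]
e17 deliver 3→0: ·
e18 deliver 0→2: 2[part,t=2,w]
e19 deliver 2→0: ·
e20 timeout(0): 0[coor,t=5,w]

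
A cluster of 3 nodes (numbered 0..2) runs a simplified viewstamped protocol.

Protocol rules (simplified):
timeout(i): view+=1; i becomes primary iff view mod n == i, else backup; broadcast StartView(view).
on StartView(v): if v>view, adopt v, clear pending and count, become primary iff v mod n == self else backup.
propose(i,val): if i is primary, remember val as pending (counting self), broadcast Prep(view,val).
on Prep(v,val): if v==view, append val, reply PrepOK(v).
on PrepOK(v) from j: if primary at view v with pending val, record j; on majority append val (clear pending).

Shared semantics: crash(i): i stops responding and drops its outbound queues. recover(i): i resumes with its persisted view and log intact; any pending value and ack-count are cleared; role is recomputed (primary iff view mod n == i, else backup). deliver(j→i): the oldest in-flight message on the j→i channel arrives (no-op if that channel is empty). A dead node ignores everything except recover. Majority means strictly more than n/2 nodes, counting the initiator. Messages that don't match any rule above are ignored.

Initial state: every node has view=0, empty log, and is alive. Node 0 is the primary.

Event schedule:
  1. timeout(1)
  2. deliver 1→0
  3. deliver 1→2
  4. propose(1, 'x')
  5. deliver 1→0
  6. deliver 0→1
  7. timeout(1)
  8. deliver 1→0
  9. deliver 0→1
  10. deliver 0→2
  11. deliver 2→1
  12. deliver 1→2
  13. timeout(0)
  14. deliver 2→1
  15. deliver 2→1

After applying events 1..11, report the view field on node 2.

1. timeout(1):  <1:prim v1 ->
2. deliver 1→0:  <0:back v1 ->
3. deliver 1→2:  <2:back v1 ->
4. propose(1,'x'):  nop
5. deliver 1→0:  <0:back v1 x>
6. deliver 0→1:  <1:prim v1 x>
7. timeout(1):  <1:back v2 x>
8. deliver 1→0:  <0:back v2 x>
9. deliver 0→1:  nop
10. deliver 0→2:  nop
11. deliver 2→1:  nop

1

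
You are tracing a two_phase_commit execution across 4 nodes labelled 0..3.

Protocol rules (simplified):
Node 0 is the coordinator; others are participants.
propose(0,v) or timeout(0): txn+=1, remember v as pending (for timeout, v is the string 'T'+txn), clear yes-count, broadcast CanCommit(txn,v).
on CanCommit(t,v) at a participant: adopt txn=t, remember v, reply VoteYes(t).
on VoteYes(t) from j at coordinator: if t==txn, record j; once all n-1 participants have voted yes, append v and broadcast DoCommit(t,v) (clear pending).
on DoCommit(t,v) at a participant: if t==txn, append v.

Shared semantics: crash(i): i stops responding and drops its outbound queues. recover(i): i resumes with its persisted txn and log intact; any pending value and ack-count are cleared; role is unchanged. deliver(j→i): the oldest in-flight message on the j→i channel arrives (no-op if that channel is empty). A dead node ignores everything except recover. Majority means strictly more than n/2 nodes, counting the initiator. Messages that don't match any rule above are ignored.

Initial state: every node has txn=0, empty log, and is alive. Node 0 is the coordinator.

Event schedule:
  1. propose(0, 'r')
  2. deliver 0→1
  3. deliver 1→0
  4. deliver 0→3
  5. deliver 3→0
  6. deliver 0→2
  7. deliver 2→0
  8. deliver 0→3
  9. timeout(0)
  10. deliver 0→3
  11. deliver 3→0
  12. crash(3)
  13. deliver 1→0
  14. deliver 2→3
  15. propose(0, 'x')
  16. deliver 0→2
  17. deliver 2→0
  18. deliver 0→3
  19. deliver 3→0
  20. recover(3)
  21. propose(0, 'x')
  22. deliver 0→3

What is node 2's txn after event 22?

step 1 propose(0,'r'): 0={coor,t=1,log=-}
step 2 deliver 0→1: 1={part,t=1,log=-}
step 3 deliver 1→0: —
step 4 deliver 0→3: 3={part,t=1,log=-}
step 5 deliver 3→0: —
step 6 deliver 0→2: 2={part,t=1,log=-}
step 7 deliver 2→0: 0={coor,t=1,log=r}
step 8 deliver 0→3: 3={part,t=1,log=r}
step 9 timeout(0): 0={coor,t=2,log=r}
step 10 deliver 0→3: 3={part,t=2,log=r}
step 11 deliver 3→0: —
step 12 crash(3): 3={✗part,t=2,log=r}
step 13 deliver 1→0: —
step 14 deliver 2→3: —
step 15 propose(0,'x'): 0={coor,t=3,log=r}
step 16 deliver 0→2: 2={part,t=1,log=r}
step 17 deliver 2→0: —
step 18 deliver 0→3: —
step 19 deliver 3→0: —
step 20 recover(3): 3={part,t=2,log=r}
step 21 propose(0,'x'): 0={coor,t=4,log=r}
step 22 deliver 0→3: 3={part,t=3,log=r}

1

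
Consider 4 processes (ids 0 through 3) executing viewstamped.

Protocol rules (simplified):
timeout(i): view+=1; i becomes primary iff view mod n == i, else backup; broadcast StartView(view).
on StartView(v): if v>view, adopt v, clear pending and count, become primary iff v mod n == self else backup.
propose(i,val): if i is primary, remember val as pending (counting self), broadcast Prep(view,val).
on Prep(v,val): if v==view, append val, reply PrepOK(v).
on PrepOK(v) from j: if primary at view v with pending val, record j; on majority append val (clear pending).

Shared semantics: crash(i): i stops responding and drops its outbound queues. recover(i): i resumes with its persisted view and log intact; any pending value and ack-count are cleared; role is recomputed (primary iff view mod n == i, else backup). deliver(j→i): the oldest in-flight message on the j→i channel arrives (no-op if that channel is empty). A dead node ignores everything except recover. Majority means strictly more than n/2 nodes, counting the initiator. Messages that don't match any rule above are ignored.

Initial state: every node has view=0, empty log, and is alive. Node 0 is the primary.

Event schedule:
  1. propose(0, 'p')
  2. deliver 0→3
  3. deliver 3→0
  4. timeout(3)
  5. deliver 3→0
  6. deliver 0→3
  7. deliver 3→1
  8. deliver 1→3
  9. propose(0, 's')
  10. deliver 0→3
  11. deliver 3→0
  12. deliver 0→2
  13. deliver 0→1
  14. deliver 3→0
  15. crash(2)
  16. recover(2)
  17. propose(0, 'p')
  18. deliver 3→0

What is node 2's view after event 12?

1. propose(0,'p'):  nop
2. deliver 0→3:  <3:back v0 p>
3. deliver 3→0:  nop
4. timeout(3):  <3:back v1 p>
5. deliver 3→0:  <0:back v1 ->
6. deliver 0→3:  nop
7. deliver 3→1:  <1:prim v1 ->
8. deliver 1→3:  nop
9. propose(0,'s'):  nop
10. deliver 0→3:  nop
11. deliver 3→0:  nop
12. deliver 0→2:  <2:back v0 p>

0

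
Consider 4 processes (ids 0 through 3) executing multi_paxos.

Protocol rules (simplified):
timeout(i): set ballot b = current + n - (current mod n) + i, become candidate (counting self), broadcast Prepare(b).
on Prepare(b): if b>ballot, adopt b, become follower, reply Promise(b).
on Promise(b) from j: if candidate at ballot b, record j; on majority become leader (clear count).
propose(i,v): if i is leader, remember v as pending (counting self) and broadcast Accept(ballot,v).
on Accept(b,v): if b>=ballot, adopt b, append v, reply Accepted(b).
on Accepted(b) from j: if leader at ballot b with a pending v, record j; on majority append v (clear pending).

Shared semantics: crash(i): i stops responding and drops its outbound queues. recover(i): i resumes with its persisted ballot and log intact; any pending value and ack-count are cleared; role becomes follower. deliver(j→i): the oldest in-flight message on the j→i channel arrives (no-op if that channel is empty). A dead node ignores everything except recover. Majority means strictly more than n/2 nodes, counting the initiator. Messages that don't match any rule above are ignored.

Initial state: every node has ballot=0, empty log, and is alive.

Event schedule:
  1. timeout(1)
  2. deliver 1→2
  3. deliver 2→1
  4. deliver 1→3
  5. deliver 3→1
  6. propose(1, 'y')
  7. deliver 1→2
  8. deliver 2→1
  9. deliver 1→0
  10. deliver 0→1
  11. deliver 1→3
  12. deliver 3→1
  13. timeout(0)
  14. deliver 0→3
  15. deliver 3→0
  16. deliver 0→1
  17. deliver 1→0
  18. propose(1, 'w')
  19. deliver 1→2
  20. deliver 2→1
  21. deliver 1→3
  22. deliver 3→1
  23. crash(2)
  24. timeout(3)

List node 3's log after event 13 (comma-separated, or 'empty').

y

step 1 timeout(1): 1={cand,b=5,log=-}
step 2 deliver 1→2: 2={foll,b=5,log=-}
step 3 deliver 2→1: —
step 4 deliver 1→3: 3={foll,b=5,log=-}
step 5 deliver 3→1: 1={lead,b=5,log=-}
step 6 propose(1,'y'): —
step 7 deliver 1→2: 2={foll,b=5,log=y}
step 8 deliver 2→1: —
step 9 deliver 1→0: 0={foll,b=5,log=-}
step 10 deliver 0→1: —
step 11 deliver 1→3: 3={foll,b=5,log=y}
step 12 deliver 3→1: 1={lead,b=5,log=y}
step 13 timeout(0): 0={cand,b=8,log=-}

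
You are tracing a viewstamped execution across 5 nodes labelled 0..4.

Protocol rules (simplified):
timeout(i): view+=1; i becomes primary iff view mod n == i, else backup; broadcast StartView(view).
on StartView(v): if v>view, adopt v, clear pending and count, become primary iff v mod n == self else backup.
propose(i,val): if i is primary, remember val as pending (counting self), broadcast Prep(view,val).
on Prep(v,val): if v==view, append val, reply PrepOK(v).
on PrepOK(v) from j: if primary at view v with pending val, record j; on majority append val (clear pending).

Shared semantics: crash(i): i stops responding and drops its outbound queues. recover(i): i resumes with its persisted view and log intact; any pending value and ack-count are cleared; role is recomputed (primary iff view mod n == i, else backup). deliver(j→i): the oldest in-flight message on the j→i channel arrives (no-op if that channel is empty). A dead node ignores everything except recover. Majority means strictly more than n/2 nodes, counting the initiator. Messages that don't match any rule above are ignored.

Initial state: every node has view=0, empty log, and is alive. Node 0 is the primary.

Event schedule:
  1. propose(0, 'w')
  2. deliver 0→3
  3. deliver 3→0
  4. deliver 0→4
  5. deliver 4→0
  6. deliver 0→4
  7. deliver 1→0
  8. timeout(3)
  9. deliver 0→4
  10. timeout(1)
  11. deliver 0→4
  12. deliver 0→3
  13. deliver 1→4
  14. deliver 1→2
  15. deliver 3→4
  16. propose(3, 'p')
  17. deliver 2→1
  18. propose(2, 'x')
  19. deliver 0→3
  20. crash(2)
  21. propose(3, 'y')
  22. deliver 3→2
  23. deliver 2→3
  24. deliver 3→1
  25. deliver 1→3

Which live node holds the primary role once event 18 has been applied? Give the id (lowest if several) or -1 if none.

after 1 — propose(0,'w'): ·
after 2 — deliver 0→3: n3:back/v0/[w]
after 3 — deliver 3→0: ·
after 4 — deliver 0→4: n4:back/v0/[w]
after 5 — deliver 4→0: n0:prim/v0/[w]
after 6 — deliver 0→4: ·
after 7 — deliver 1→0: ·
after 8 — timeout(3): n3:back/v1/[w]
after 9 — deliver 0→4: ·
after 10 — timeout(1): n1:prim/v1/[-]
after 11 — deliver 0→4: ·
after 12 — deliver 0→3: ·
after 13 — deliver 1→4: n4:back/v1/[w]
after 14 — deliver 1→2: n2:back/v1/[-]
after 15 — deliver 3→4: ·
after 16 — propose(3,'p'): ·
after 17 — deliver 2→1: ·
after 18 — propose(2,'x'): ·

0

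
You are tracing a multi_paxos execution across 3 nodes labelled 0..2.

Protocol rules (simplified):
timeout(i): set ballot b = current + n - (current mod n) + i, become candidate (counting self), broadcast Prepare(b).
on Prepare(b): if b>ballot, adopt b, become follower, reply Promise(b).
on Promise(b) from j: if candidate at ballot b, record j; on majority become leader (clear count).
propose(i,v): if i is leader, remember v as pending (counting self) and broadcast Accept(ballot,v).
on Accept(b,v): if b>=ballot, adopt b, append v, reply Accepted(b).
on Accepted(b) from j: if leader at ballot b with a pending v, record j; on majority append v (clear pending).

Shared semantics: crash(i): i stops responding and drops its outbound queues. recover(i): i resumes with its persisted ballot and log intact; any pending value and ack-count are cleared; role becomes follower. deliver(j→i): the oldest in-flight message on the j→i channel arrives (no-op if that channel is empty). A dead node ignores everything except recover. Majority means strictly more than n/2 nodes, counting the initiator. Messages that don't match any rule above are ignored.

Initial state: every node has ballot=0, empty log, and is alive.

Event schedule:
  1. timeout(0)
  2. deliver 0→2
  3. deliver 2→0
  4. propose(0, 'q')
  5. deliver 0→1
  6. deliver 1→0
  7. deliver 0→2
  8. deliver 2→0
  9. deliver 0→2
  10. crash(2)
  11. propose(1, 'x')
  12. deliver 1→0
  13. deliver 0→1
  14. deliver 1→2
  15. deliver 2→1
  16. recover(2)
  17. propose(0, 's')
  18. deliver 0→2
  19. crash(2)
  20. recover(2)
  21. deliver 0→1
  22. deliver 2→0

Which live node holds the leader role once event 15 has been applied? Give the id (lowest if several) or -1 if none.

0

[1] timeout(0) → N0(cand b3 [-])
[2] deliver 0→2 → N2(foll b3 [-])
[3] deliver 2→0 → N0(lead b3 [-])
[4] propose(0,'q') → ∅
[5] deliver 0→1 → N1(foll b3 [-])
[6] deliver 1→0 → ∅
[7] deliver 0→2 → N2(foll b3 [q])
[8] deliver 2→0 → N0(lead b3 [q])
[9] deliver 0→2 → ∅
[10] crash(2) → N2(✗foll b3 [q])
[11] propose(1,'x') → ∅
[12] deliver 1→0 → ∅
[13] deliver 0→1 → N1(foll b3 [q])
[14] deliver 1→2 → ∅
[15] deliver 2→1 → ∅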